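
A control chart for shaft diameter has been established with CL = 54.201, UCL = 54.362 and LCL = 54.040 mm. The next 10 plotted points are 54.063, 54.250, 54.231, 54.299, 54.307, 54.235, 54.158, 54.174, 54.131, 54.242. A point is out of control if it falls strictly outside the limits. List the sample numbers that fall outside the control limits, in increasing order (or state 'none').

All 10 points lie within [54.040, 54.362].

none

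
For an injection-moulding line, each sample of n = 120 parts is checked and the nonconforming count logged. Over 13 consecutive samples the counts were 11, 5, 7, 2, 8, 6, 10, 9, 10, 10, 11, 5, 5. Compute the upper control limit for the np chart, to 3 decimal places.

15.627

p̄ = Σdᵢ / (k·n) = 99 / (13 × 120) = 0.06346
UCL = np̄ + 3·√(np̄(1−p̄)) = 7.6154 + 3 × √(7.6154×0.93654) = 7.6154 + 3 × 2.6706 = 15.6272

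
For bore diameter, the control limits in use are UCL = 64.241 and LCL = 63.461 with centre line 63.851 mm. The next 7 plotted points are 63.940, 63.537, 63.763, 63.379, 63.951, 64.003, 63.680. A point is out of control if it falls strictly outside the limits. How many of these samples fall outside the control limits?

1

Compare each point to [63.461, 64.241]: sample 4 = 63.379 < LCL.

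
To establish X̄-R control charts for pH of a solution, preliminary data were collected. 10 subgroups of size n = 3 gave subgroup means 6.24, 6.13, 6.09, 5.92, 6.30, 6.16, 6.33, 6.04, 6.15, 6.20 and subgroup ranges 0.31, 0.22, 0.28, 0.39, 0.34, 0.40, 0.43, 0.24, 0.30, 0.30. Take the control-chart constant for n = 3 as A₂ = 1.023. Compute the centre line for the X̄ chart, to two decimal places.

X̄̄ = (6.24 + 6.13 + 6.09 + 5.92 + 6.30 + 6.16 + 6.33 + 6.04 + 6.15 + 6.20) / 10 = 61.5600 / 10 = 6.1560
CL = X̄̄ = 6.1560

6.16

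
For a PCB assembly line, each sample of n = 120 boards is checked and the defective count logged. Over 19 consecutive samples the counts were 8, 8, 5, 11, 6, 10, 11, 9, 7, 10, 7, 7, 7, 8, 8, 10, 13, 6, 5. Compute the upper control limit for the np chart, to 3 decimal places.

16.507

p̄ = Σdᵢ / (k·n) = 156 / (19 × 120) = 0.06842
UCL = np̄ + 3·√(np̄(1−p̄)) = 8.2105 + 3 × √(8.2105×0.93158) = 8.2105 + 3 × 2.7656 = 16.5074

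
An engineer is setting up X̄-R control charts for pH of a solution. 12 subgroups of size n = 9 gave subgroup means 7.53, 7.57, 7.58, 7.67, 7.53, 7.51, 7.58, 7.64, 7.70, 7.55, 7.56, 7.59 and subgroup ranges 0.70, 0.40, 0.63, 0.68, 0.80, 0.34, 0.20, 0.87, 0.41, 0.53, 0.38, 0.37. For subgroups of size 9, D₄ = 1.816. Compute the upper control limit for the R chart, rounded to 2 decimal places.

0.95

R̄ = (0.70 + 0.40 + 0.63 + 0.68 + 0.80 + 0.34 + 0.20 + 0.87 + 0.41 + 0.53 + 0.38 + 0.37) / 12 = 6.3100 / 12 = 0.5258
UCL_R = D₄·R̄ = 1.816 × 0.5258 = 0.9549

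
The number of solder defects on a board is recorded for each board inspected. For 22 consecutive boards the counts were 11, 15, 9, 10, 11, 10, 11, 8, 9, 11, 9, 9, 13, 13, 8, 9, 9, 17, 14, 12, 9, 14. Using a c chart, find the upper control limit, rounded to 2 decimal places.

20.88

c̄ = (11 + 15 + 9 + 10 + 11 + 10 + 11 + 8 + 9 + 11 + 9 + 9 + 13 + 13 + 8 + 9 + 9 + 17 + 14 + 12 + 9 + 14) / 22 = 241 / 22 = 10.9545
UCL = c̄ + 3√c̄ = 10.9545 + 3 × √10.9545 = 10.9545 + 3 × 3.3098 = 20.8838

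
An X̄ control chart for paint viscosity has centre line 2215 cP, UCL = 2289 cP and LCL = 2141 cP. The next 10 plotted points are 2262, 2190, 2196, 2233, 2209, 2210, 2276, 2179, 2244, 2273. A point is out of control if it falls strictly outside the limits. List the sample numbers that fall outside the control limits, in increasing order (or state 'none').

none

All 10 points lie within [2141, 2289].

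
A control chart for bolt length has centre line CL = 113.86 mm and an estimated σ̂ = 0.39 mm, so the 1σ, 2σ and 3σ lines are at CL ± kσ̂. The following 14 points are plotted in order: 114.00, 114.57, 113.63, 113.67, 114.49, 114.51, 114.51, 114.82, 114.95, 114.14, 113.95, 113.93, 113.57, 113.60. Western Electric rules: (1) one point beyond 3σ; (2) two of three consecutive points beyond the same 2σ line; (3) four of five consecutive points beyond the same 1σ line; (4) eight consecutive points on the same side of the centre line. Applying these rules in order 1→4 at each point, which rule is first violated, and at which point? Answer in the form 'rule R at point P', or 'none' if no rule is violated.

Zone of each point (C = within 1σ̂, B = 1σ̂–2σ̂, A = 2σ̂–3σ̂, * = beyond 3σ̂; sign = side of CL): 1:+C, 2:+B, 3:-C, 4:-C, 5:+B, 6:+B, 7:+B, 8:+A, 9:+A, 10:+C, 11:+C, 12:+C, 13:-C, 14:-C
Rule 3 (four of five consecutive points beyond the same 1σ limit) is satisfied at point 8.

rule 3 at point 8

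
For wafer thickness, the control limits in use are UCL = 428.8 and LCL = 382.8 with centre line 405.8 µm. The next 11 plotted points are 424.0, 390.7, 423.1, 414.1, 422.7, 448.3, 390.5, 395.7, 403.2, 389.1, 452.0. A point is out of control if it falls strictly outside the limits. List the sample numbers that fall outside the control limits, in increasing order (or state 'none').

Compare each point to [382.8, 428.8]: sample 6 = 448.3 > UCL; sample 11 = 452.0 > UCL.

6, 11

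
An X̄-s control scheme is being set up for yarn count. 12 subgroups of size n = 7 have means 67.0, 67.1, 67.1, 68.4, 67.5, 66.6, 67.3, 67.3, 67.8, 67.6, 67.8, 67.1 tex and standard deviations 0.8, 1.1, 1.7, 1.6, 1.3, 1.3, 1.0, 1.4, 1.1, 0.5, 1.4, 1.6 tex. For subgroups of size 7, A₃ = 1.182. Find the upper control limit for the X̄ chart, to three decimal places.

X̄̄ = (67.0 + 67.1 + 67.1 + 68.4 + 67.5 + 66.6 + 67.3 + 67.3 + 67.8 + 67.6 + 67.8 + 67.1) / 12 = 67.3833
s̄ = (0.8 + 1.1 + 1.7 + 1.6 + 1.3 + 1.3 + 1.0 + 1.4 + 1.1 + 0.5 + 1.4 + 1.6) / 12 = 1.2333
UCL = X̄̄ + A₃·s̄ = 67.3833 + 1.182 × 1.2333 = 68.8411

68.841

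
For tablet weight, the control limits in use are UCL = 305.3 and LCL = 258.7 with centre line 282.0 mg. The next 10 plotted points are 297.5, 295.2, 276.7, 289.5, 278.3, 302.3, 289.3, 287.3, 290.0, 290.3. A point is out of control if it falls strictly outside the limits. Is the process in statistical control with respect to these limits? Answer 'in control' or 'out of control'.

in control

All 10 points lie within [258.7, 305.3].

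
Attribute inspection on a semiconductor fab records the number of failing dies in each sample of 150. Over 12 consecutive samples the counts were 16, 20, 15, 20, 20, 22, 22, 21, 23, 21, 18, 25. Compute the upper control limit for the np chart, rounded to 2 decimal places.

32.81

p̄ = Σdᵢ / (k·n) = 243 / (12 × 150) = 0.13500
UCL = np̄ + 3·√(np̄(1−p̄)) = 20.2500 + 3 × √(20.2500×0.86500) = 20.2500 + 3 × 4.1852 = 32.8057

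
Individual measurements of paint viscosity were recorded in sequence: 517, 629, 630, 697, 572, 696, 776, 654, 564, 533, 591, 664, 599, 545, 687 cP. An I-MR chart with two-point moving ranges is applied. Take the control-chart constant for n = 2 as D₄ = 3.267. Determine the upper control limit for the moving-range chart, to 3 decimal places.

Moving ranges: 112, 1, 67, 125, 124, 80, 122, 90, 31, 58, 73, 65, 54, 142; M̄R̄ = 1144.0000 / 14 = 81.7143
UCL_MR = D₄·M̄R̄ = 3.267 × 81.7143 = 266.9606

266.961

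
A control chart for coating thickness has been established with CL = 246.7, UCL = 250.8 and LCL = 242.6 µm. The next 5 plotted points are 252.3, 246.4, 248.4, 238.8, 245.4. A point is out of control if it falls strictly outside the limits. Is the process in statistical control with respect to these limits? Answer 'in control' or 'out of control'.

out of control

Compare each point to [242.6, 250.8]: sample 1 = 252.3 > UCL; sample 4 = 238.8 < LCL.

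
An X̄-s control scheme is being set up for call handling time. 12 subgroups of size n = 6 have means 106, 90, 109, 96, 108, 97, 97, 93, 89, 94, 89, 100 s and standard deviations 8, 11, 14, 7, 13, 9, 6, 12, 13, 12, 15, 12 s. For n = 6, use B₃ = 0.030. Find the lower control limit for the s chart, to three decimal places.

0.330

s̄ = (8 + 11 + 14 + 7 + 13 + 9 + 6 + 12 + 13 + 12 + 15 + 12) / 12 = 11.0000
LCL_s = B₃·s̄ = 0.030 × 11.0000 = 0.3300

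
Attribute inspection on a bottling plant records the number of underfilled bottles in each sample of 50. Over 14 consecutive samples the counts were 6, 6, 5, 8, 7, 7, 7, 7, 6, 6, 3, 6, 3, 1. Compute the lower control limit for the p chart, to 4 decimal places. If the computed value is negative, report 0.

p̄ = Σdᵢ / (k·n) = 78 / (14 × 50) = 0.11143
LCL = p̄ − 3·√(p̄(1−p̄)/n) = 0.11143 − 3 × 0.04450 = -0.02207 → 0 (negative, so LCL = 0)

0.0000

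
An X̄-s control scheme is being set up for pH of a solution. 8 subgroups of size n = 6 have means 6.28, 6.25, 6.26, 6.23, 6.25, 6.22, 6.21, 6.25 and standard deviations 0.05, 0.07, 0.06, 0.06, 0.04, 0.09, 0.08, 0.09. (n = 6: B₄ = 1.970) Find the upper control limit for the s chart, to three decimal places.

0.133

s̄ = (0.05 + 0.07 + 0.06 + 0.06 + 0.04 + 0.09 + 0.08 + 0.09) / 8 = 0.0675
UCL_s = B₄·s̄ = 1.970 × 0.0675 = 0.1330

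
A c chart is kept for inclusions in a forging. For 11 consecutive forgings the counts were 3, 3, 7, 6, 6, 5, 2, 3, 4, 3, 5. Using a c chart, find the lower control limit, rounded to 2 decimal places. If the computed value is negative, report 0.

c̄ = (3 + 3 + 7 + 6 + 6 + 5 + 2 + 3 + 4 + 3 + 5) / 11 = 47 / 11 = 4.2727
LCL = c̄ − 3√c̄ = 4.2727 − 3 × 2.0671 = -1.9284 → 0 (cannot be negative)

0.00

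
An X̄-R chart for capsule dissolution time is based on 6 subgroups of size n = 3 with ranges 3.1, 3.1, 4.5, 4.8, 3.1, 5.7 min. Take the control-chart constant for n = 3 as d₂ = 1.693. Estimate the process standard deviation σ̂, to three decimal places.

2.392

R̄ = (3.1 + 3.1 + 4.5 + 4.8 + 3.1 + 5.7) / 6 = 4.0500
σ̂ = R̄ / d₂ = 4.0500 / 1.693 = 2.3922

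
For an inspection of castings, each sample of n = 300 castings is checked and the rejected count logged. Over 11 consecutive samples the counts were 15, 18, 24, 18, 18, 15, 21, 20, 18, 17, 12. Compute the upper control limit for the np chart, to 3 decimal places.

30.100

p̄ = Σdᵢ / (k·n) = 196 / (11 × 300) = 0.05939
UCL = np̄ + 3·√(np̄(1−p̄)) = 17.8182 + 3 × √(17.8182×0.94061) = 17.8182 + 3 × 4.0939 = 30.0998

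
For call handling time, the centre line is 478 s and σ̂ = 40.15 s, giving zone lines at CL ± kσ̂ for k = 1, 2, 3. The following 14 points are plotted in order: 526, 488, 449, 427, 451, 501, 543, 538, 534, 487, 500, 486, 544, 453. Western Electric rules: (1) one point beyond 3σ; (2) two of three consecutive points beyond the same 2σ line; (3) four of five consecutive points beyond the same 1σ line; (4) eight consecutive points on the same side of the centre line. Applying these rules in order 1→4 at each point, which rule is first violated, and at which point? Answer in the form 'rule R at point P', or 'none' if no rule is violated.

Zone of each point (C = within 1σ̂, B = 1σ̂–2σ̂, A = 2σ̂–3σ̂, * = beyond 3σ̂; sign = side of CL): 1:+B, 2:+C, 3:-C, 4:-B, 5:-C, 6:+C, 7:+B, 8:+B, 9:+B, 10:+C, 11:+C, 12:+C, 13:+B, 14:-C
Rule 4 (eight consecutive points on the same side of the centre line) is satisfied at point 13.

rule 4 at point 13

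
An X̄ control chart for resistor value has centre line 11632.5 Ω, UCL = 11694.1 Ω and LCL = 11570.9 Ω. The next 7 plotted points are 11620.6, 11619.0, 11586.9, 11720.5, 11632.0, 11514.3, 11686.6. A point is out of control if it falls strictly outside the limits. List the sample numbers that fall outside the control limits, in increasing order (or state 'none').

4, 6

Compare each point to [11570.9, 11694.1]: sample 4 = 11720.5 > UCL; sample 6 = 11514.3 < LCL.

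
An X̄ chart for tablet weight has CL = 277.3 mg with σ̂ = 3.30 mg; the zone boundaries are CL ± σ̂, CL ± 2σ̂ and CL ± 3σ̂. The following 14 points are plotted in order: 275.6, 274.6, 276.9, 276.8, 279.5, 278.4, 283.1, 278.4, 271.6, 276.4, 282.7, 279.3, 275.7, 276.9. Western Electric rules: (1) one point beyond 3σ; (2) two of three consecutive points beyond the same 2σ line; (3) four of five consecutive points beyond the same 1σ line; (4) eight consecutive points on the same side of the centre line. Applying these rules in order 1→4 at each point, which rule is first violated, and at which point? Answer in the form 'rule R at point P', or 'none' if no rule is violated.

Zone of each point (C = within 1σ̂, B = 1σ̂–2σ̂, A = 2σ̂–3σ̂, * = beyond 3σ̂; sign = side of CL): 1:-C, 2:-C, 3:-C, 4:-C, 5:+C, 6:+C, 7:+B, 8:+C, 9:-B, 10:-C, 11:+B, 12:+C, 13:-C, 14:-C
No rule fires across all 14 points.

none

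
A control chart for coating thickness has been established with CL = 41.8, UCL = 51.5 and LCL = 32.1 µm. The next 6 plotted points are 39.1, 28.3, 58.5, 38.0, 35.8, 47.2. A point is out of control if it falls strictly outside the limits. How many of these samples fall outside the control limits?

Compare each point to [32.1, 51.5]: sample 2 = 28.3 < LCL; sample 3 = 58.5 > UCL.

2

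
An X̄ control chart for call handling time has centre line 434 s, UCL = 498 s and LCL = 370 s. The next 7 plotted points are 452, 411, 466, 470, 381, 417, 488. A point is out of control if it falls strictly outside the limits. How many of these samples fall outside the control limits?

0

All 7 points lie within [370, 498].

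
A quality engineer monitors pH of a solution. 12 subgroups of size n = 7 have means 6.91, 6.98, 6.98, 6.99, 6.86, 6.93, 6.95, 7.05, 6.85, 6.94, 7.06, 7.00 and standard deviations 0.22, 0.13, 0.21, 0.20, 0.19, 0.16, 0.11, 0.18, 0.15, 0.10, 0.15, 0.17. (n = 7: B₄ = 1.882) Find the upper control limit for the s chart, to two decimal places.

s̄ = (0.22 + 0.13 + 0.21 + 0.20 + 0.19 + 0.16 + 0.11 + 0.18 + 0.15 + 0.10 + 0.15 + 0.17) / 12 = 0.1642
UCL_s = B₄·s̄ = 1.882 × 0.1642 = 0.3090

0.31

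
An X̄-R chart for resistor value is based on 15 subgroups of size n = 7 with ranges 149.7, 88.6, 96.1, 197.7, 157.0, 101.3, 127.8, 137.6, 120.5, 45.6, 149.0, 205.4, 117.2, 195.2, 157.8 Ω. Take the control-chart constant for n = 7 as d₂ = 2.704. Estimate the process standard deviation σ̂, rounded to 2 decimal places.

50.46

R̄ = (149.7 + 88.6 + 96.1 + 197.7 + 157.0 + 101.3 + 127.8 + 137.6 + 120.5 + 45.6 + 149.0 + 205.4 + 117.2 + 195.2 + 157.8) / 15 = 136.4333
σ̂ = R̄ / d₂ = 136.4333 / 2.704 = 50.4561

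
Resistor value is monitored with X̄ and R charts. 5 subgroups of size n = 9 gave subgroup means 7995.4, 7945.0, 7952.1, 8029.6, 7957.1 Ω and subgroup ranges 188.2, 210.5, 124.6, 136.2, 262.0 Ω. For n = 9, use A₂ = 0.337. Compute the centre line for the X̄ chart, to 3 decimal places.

X̄̄ = (7995.4 + 7945.0 + 7952.1 + 8029.6 + 7957.1) / 5 = 39879.2000 / 5 = 7975.8400
CL = X̄̄ = 7975.8400

7975.840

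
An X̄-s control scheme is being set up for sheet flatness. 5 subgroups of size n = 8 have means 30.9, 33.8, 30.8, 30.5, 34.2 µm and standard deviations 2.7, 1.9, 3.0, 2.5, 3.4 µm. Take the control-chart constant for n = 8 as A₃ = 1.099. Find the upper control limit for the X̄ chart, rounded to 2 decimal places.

X̄̄ = (30.9 + 33.8 + 30.8 + 30.5 + 34.2) / 5 = 32.0400
s̄ = (2.7 + 1.9 + 3.0 + 2.5 + 3.4) / 5 = 2.7000
UCL = X̄̄ + A₃·s̄ = 32.0400 + 1.099 × 2.7000 = 35.0073

35.01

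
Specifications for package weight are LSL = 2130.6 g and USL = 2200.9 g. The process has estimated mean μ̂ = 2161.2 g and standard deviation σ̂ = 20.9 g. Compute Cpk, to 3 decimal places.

0.488

Cpu = (USL − μ̂) / (3σ̂) = (2200.9 − 2161.2) / (3 × 20.9) = 0.6332; Cpl = (μ̂ − LSL) / (3σ̂) = (2161.2 − 2130.6) / (3 × 20.9) = 0.4880; Cpk = min(Cpu, Cpl) = 0.4880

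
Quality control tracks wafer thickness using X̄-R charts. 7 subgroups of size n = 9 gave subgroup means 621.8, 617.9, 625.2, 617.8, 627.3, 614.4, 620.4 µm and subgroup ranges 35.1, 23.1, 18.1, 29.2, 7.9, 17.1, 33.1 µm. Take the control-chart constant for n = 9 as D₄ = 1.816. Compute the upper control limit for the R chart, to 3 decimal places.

R̄ = (35.1 + 23.1 + 18.1 + 29.2 + 7.9 + 17.1 + 33.1) / 7 = 163.6000 / 7 = 23.3714
UCL_R = D₄·R̄ = 1.816 × 23.3714 = 42.4425

42.443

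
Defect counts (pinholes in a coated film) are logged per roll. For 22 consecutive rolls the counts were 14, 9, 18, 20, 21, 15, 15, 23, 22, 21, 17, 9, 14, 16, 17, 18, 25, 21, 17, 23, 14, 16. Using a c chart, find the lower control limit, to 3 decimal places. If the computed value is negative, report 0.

4.950

c̄ = (14 + 9 + 18 + 20 + 21 + 15 + 15 + 23 + 22 + 21 + 17 + 9 + 14 + 16 + 17 + 18 + 25 + 21 + 17 + 23 + 14 + 16) / 22 = 385 / 22 = 17.5000
LCL = c̄ − 3√c̄ = 17.5000 − 3 × 4.1833 = 4.9501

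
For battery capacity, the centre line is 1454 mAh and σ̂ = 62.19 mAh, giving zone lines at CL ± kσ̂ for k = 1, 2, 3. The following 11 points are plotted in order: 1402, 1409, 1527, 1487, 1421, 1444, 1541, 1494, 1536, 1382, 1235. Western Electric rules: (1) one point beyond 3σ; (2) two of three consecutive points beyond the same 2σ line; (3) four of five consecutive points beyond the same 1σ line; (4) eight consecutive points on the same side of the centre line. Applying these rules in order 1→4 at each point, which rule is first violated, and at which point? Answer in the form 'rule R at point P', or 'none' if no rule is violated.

Zone of each point (C = within 1σ̂, B = 1σ̂–2σ̂, A = 2σ̂–3σ̂, * = beyond 3σ̂; sign = side of CL): 1:-C, 2:-C, 3:+B, 4:+C, 5:-C, 6:-C, 7:+B, 8:+C, 9:+B, 10:-B, 11:-*
Rule 1 (one point beyond the 3σ limits) is satisfied at point 11.

rule 1 at point 11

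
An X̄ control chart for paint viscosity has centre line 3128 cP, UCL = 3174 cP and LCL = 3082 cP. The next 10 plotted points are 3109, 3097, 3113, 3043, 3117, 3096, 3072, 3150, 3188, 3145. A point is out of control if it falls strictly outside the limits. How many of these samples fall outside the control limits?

3

Compare each point to [3082, 3174]: sample 4 = 3043 < LCL; sample 7 = 3072 < LCL; sample 9 = 3188 > UCL.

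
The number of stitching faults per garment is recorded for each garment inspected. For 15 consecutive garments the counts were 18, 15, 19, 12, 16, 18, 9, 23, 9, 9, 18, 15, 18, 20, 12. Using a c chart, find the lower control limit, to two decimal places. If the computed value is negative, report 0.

3.63

c̄ = (18 + 15 + 19 + 12 + 16 + 18 + 9 + 23 + 9 + 9 + 18 + 15 + 18 + 20 + 12) / 15 = 231 / 15 = 15.4000
LCL = c̄ − 3√c̄ = 15.4000 − 3 × 3.9243 = 3.6271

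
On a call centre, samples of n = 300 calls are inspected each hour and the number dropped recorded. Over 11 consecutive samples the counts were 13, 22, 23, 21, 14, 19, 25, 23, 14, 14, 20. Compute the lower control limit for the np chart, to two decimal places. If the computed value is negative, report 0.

6.28

p̄ = Σdᵢ / (k·n) = 208 / (11 × 300) = 0.06303
LCL = np̄ − 3·√(np̄(1−p̄)) = 18.9091 − 3 × 4.2092 = 6.2815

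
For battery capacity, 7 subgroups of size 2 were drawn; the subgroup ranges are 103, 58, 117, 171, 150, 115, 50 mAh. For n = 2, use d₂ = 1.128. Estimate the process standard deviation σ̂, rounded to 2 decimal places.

R̄ = (103 + 58 + 117 + 171 + 150 + 115 + 50) / 7 = 109.1429
σ̂ = R̄ / d₂ = 109.1429 / 1.128 = 96.7579

96.76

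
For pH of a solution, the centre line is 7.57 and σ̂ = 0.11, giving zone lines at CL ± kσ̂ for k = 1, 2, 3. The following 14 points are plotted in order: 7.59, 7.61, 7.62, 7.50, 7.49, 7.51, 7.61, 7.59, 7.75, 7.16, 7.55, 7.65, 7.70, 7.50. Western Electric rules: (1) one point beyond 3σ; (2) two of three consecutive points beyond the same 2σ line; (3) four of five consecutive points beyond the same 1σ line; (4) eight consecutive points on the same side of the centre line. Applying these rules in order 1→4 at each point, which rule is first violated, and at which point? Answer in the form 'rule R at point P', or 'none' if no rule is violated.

rule 1 at point 10

Zone of each point (C = within 1σ̂, B = 1σ̂–2σ̂, A = 2σ̂–3σ̂, * = beyond 3σ̂; sign = side of CL): 1:+C, 2:+C, 3:+C, 4:-C, 5:-C, 6:-C, 7:+C, 8:+C, 9:+B, 10:-*, 11:-C, 12:+C, 13:+B, 14:-C
Rule 1 (one point beyond the 3σ limits) is satisfied at point 10.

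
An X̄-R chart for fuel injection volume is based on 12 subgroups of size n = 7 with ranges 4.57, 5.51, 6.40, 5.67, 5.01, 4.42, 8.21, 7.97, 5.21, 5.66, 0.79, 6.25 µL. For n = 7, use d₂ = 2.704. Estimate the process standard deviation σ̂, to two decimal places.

2.02

R̄ = (4.57 + 5.51 + 6.40 + 5.67 + 5.01 + 4.42 + 8.21 + 7.97 + 5.21 + 5.66 + 0.79 + 6.25) / 12 = 5.4725
σ̂ = R̄ / d₂ = 5.4725 / 2.704 = 2.0239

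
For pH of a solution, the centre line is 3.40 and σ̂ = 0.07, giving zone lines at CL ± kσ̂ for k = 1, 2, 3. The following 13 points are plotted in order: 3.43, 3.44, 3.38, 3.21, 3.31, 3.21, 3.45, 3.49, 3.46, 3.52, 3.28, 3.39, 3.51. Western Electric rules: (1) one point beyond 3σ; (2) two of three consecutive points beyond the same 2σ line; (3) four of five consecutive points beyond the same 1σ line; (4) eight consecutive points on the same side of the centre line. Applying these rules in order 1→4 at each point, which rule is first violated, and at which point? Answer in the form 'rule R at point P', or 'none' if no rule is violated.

rule 2 at point 6

Zone of each point (C = within 1σ̂, B = 1σ̂–2σ̂, A = 2σ̂–3σ̂, * = beyond 3σ̂; sign = side of CL): 1:+C, 2:+C, 3:-C, 4:-A, 5:-B, 6:-A, 7:+C, 8:+B, 9:+C, 10:+B, 11:-B, 12:-C, 13:+B
Rule 2 (two of three consecutive points beyond the same 2σ limit) is satisfied at point 6.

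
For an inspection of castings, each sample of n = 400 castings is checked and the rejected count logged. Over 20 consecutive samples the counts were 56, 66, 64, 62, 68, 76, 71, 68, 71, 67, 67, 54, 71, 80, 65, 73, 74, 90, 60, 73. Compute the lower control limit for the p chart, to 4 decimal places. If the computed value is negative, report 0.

p̄ = Σdᵢ / (k·n) = 1376 / (20 × 400) = 0.17200
LCL = p̄ − 3·√(p̄(1−p̄)/n) = 0.17200 − 3 × 0.01887 = 0.11539

0.1154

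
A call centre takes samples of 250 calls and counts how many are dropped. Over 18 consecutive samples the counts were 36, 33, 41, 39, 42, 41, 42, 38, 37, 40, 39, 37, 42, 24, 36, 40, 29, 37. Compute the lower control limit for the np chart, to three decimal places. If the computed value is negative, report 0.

20.472

p̄ = Σdᵢ / (k·n) = 673 / (18 × 250) = 0.14956
LCL = np̄ − 3·√(np̄(1−p̄)) = 37.3889 − 3 × 5.6389 = 20.4722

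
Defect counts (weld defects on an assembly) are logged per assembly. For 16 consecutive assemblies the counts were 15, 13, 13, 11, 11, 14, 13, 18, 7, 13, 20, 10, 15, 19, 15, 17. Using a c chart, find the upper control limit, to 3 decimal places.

c̄ = (15 + 13 + 13 + 11 + 11 + 14 + 13 + 18 + 7 + 13 + 20 + 10 + 15 + 19 + 15 + 17) / 16 = 224 / 16 = 14.0000
UCL = c̄ + 3√c̄ = 14.0000 + 3 × √14.0000 = 14.0000 + 3 × 3.7417 = 25.2250

25.225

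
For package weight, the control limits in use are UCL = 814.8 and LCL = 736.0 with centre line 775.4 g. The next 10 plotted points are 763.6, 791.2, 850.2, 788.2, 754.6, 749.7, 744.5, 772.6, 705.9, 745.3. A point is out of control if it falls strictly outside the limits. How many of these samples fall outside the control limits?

Compare each point to [736.0, 814.8]: sample 3 = 850.2 > UCL; sample 9 = 705.9 < LCL.

2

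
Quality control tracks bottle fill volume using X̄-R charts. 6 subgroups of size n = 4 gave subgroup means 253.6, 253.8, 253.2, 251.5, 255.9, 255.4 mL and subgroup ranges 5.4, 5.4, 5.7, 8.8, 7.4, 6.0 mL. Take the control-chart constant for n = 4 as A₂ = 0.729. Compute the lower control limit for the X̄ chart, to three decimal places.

X̄̄ = (253.6 + 253.8 + 253.2 + 251.5 + 255.9 + 255.4) / 6 = 1523.4000 / 6 = 253.9000
R̄ = (5.4 + 5.4 + 5.7 + 8.8 + 7.4 + 6.0) / 6 = 38.7000 / 6 = 6.4500
LCL = X̄̄ − A₂·R̄ = 253.9000 − 0.729 × 6.4500 = 249.1979

249.198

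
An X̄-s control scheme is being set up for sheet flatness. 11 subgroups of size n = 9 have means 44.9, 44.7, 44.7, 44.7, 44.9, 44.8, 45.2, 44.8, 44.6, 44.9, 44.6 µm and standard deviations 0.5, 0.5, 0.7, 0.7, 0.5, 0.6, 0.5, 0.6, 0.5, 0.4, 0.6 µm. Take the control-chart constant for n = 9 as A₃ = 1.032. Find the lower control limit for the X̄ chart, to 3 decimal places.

X̄̄ = (44.9 + 44.7 + 44.7 + 44.7 + 44.9 + 44.8 + 45.2 + 44.8 + 44.6 + 44.9 + 44.6) / 11 = 44.8000
s̄ = (0.5 + 0.5 + 0.7 + 0.7 + 0.5 + 0.6 + 0.5 + 0.6 + 0.5 + 0.4 + 0.6) / 11 = 0.5545
LCL = X̄̄ − A₃·s̄ = 44.8000 − 1.032 × 0.5545 = 44.2277

44.228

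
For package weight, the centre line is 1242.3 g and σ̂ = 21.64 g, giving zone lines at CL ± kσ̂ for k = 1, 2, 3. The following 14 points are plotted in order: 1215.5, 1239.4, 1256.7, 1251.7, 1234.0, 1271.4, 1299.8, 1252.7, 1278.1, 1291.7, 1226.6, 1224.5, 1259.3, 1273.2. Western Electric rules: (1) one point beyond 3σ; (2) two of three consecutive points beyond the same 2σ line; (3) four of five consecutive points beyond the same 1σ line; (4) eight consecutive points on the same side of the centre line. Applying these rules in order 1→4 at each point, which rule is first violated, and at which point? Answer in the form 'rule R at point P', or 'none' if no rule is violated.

rule 3 at point 10

Zone of each point (C = within 1σ̂, B = 1σ̂–2σ̂, A = 2σ̂–3σ̂, * = beyond 3σ̂; sign = side of CL): 1:-B, 2:-C, 3:+C, 4:+C, 5:-C, 6:+B, 7:+A, 8:+C, 9:+B, 10:+A, 11:-C, 12:-C, 13:+C, 14:+B
Rule 3 (four of five consecutive points beyond the same 1σ limit) is satisfied at point 10.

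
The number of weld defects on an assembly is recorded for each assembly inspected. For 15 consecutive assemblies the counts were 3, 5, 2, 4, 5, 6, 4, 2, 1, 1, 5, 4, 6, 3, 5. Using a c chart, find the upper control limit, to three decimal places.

9.530

c̄ = (3 + 5 + 2 + 4 + 5 + 6 + 4 + 2 + 1 + 1 + 5 + 4 + 6 + 3 + 5) / 15 = 56 / 15 = 3.7333
UCL = c̄ + 3√c̄ = 3.7333 + 3 × √3.7333 = 3.7333 + 3 × 1.9322 = 9.5299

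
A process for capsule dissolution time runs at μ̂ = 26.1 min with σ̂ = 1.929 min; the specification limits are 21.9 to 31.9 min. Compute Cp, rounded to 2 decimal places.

Cp = (USL − LSL) / (6σ̂) = (31.9 − 21.9) / (6 × 1.929) = 10.0000 / 11.5740 = 0.8640

0.86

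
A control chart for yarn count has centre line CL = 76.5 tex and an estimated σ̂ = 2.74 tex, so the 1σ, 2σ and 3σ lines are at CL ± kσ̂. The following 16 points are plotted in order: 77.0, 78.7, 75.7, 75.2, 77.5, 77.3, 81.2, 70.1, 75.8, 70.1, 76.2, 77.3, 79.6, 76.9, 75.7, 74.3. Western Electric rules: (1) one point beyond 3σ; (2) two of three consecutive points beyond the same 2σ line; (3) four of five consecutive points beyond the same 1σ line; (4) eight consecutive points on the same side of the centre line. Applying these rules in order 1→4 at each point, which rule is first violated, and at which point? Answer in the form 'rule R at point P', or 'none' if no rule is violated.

Zone of each point (C = within 1σ̂, B = 1σ̂–2σ̂, A = 2σ̂–3σ̂, * = beyond 3σ̂; sign = side of CL): 1:+C, 2:+C, 3:-C, 4:-C, 5:+C, 6:+C, 7:+B, 8:-A, 9:-C, 10:-A, 11:-C, 12:+C, 13:+B, 14:+C, 15:-C, 16:-C
Rule 2 (two of three consecutive points beyond the same 2σ limit) is satisfied at point 10.

rule 2 at point 10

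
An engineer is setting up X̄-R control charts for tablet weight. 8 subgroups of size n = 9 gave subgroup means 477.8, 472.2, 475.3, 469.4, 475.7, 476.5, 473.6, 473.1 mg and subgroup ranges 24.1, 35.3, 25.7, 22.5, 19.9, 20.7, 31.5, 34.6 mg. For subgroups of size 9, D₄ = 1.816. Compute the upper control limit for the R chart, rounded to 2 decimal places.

R̄ = (24.1 + 35.3 + 25.7 + 22.5 + 19.9 + 20.7 + 31.5 + 34.6) / 8 = 214.3000 / 8 = 26.7875
UCL_R = D₄·R̄ = 1.816 × 26.7875 = 48.6461

48.65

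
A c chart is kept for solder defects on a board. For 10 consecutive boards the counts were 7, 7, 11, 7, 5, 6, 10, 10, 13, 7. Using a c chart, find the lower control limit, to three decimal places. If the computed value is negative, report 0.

0.000

c̄ = (7 + 7 + 11 + 7 + 5 + 6 + 10 + 10 + 13 + 7) / 10 = 83 / 10 = 8.3000
LCL = c̄ − 3√c̄ = 8.3000 − 3 × 2.8810 = -0.3429 → 0 (cannot be negative)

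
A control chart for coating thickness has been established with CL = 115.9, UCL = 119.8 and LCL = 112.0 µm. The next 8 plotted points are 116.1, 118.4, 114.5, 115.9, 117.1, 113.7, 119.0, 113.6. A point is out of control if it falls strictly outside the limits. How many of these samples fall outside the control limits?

All 8 points lie within [112.0, 119.8].

0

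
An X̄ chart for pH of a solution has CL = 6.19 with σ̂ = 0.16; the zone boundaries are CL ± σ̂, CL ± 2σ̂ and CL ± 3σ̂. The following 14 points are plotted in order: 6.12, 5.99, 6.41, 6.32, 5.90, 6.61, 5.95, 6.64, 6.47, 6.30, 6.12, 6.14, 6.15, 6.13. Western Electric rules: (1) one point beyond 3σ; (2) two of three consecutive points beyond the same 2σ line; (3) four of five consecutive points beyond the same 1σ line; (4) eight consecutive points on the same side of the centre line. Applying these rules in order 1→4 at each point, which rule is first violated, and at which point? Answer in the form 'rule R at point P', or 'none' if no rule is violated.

rule 2 at point 8

Zone of each point (C = within 1σ̂, B = 1σ̂–2σ̂, A = 2σ̂–3σ̂, * = beyond 3σ̂; sign = side of CL): 1:-C, 2:-B, 3:+B, 4:+C, 5:-B, 6:+A, 7:-B, 8:+A, 9:+B, 10:+C, 11:-C, 12:-C, 13:-C, 14:-C
Rule 2 (two of three consecutive points beyond the same 2σ limit) is satisfied at point 8.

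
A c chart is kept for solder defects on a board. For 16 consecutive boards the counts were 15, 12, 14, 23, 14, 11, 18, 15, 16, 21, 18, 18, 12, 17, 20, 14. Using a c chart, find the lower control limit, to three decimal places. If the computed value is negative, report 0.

4.078

c̄ = (15 + 12 + 14 + 23 + 14 + 11 + 18 + 15 + 16 + 21 + 18 + 18 + 12 + 17 + 20 + 14) / 16 = 258 / 16 = 16.1250
LCL = c̄ − 3√c̄ = 16.1250 − 3 × 4.0156 = 4.0782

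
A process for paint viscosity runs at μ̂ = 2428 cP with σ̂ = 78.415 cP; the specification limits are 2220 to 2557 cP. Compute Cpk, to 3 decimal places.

Cpu = (USL − μ̂) / (3σ̂) = (2557 − 2428) / (3 × 78.415) = 0.5484; Cpl = (μ̂ − LSL) / (3σ̂) = (2428 − 2220) / (3 × 78.415) = 0.8842; Cpk = min(Cpu, Cpl) = 0.5484

0.548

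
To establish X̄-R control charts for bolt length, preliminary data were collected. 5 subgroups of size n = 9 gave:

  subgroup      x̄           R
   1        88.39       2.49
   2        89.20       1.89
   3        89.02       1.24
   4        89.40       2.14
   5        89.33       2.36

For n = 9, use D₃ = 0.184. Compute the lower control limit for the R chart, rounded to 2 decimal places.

0.37

R̄ = (2.49 + 1.89 + 1.24 + 2.14 + 2.36) / 5 = 10.1200 / 5 = 2.0240
LCL_R = D₃·R̄ = 0.184 × 2.0240 = 0.3724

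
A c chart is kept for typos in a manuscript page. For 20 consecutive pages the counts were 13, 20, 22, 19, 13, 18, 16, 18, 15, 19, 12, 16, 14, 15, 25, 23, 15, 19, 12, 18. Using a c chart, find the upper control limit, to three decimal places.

c̄ = (13 + 20 + 22 + 19 + 13 + 18 + 16 + 18 + 15 + 19 + 12 + 16 + 14 + 15 + 25 + 23 + 15 + 19 + 12 + 18) / 20 = 342 / 20 = 17.1000
UCL = c̄ + 3√c̄ = 17.1000 + 3 × √17.1000 = 17.1000 + 3 × 4.1352 = 29.5056

29.506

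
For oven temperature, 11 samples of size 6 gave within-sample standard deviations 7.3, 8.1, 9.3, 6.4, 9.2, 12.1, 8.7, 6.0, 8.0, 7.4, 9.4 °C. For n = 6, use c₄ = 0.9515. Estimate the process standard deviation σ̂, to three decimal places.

8.780

s̄ = (7.3 + 8.1 + 9.3 + 6.4 + 9.2 + 12.1 + 8.7 + 6.0 + 8.0 + 7.4 + 9.4) / 11 = 8.3545
σ̂ = s̄ / c₄ = 8.3545 / 0.9515 = 8.7804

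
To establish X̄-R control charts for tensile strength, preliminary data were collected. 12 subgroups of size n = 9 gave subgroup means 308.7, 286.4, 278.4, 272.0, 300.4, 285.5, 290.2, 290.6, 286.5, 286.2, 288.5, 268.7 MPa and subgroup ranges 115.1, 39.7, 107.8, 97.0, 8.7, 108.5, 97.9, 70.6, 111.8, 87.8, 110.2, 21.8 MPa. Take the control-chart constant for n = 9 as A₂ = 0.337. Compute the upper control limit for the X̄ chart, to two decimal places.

X̄̄ = (308.7 + 286.4 + 278.4 + 272.0 + 300.4 + 285.5 + 290.2 + 290.6 + 286.5 + 286.2 + 288.5 + 268.7) / 12 = 3442.1000 / 12 = 286.8417
R̄ = (115.1 + 39.7 + 107.8 + 97.0 + 8.7 + 108.5 + 97.9 + 70.6 + 111.8 + 87.8 + 110.2 + 21.8) / 12 = 976.9000 / 12 = 81.4083
UCL = X̄̄ + A₂·R̄ = 286.8417 + 0.337 × 81.4083 = 314.2763

314.28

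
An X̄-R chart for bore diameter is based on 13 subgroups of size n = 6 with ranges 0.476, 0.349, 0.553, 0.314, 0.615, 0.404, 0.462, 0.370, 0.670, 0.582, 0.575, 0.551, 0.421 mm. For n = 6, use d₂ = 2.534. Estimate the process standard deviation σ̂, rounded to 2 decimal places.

0.19

R̄ = (0.476 + 0.349 + 0.553 + 0.314 + 0.615 + 0.404 + 0.462 + 0.370 + 0.670 + 0.582 + 0.575 + 0.551 + 0.421) / 13 = 0.4878
σ̂ = R̄ / d₂ = 0.4878 / 2.534 = 0.1925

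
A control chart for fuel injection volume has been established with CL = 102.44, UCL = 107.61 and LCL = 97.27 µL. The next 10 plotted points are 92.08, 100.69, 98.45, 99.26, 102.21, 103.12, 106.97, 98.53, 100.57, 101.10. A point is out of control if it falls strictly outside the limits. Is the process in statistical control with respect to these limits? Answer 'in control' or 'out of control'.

Compare each point to [97.27, 107.61]: sample 1 = 92.08 < LCL.

out of control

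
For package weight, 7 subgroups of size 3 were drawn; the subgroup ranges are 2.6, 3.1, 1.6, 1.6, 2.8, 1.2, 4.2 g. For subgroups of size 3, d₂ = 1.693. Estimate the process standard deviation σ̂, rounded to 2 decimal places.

1.44

R̄ = (2.6 + 3.1 + 1.6 + 1.6 + 2.8 + 1.2 + 4.2) / 7 = 2.4429
σ̂ = R̄ / d₂ = 2.4429 / 1.693 = 1.4429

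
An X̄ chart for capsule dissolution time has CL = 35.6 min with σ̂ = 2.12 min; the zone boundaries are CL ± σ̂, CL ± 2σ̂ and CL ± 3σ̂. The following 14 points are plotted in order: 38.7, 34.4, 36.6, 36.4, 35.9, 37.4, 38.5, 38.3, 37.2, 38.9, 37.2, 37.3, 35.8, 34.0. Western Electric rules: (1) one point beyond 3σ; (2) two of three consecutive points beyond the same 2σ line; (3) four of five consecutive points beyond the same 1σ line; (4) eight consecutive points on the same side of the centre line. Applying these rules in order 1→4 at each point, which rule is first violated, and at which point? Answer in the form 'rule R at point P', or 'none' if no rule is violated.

Zone of each point (C = within 1σ̂, B = 1σ̂–2σ̂, A = 2σ̂–3σ̂, * = beyond 3σ̂; sign = side of CL): 1:+B, 2:-C, 3:+C, 4:+C, 5:+C, 6:+C, 7:+B, 8:+B, 9:+C, 10:+B, 11:+C, 12:+C, 13:+C, 14:-C
Rule 4 (eight consecutive points on the same side of the centre line) is satisfied at point 10.

rule 4 at point 10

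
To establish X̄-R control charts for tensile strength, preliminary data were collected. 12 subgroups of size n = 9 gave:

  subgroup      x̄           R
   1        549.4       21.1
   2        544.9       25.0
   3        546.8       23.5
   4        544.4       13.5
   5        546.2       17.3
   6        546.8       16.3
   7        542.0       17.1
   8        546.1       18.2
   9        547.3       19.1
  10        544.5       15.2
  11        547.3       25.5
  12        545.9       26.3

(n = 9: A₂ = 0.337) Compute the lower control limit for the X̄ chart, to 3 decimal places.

539.280

X̄̄ = (549.4 + 544.9 + 546.8 + 544.4 + 546.2 + 546.8 + 542.0 + 546.1 + 547.3 + 544.5 + 547.3 + 545.9) / 12 = 6551.6000 / 12 = 545.9667
R̄ = (21.1 + 25.0 + 23.5 + 13.5 + 17.3 + 16.3 + 17.1 + 18.2 + 19.1 + 15.2 + 25.5 + 26.3) / 12 = 238.1000 / 12 = 19.8417
LCL = X̄̄ − A₂·R̄ = 545.9667 − 0.337 × 19.8417 = 539.2800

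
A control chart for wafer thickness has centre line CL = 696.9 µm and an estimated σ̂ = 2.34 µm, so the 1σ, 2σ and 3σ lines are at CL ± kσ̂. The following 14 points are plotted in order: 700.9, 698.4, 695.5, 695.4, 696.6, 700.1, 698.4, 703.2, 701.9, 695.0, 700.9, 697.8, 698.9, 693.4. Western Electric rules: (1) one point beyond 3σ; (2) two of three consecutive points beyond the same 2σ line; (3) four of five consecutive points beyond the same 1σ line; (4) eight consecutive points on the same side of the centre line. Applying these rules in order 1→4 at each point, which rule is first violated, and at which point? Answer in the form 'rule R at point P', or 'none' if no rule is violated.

rule 2 at point 9

Zone of each point (C = within 1σ̂, B = 1σ̂–2σ̂, A = 2σ̂–3σ̂, * = beyond 3σ̂; sign = side of CL): 1:+B, 2:+C, 3:-C, 4:-C, 5:-C, 6:+B, 7:+C, 8:+A, 9:+A, 10:-C, 11:+B, 12:+C, 13:+C, 14:-B
Rule 2 (two of three consecutive points beyond the same 2σ limit) is satisfied at point 9.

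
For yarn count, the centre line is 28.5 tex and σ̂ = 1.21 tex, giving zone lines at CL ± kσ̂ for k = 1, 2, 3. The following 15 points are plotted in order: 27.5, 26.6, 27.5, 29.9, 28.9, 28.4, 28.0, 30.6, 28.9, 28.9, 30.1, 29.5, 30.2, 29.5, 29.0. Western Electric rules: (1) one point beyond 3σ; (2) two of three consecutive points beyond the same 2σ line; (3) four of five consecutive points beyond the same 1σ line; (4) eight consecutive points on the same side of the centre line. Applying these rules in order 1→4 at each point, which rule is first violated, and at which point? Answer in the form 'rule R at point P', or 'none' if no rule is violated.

rule 4 at point 15

Zone of each point (C = within 1σ̂, B = 1σ̂–2σ̂, A = 2σ̂–3σ̂, * = beyond 3σ̂; sign = side of CL): 1:-C, 2:-B, 3:-C, 4:+B, 5:+C, 6:-C, 7:-C, 8:+B, 9:+C, 10:+C, 11:+B, 12:+C, 13:+B, 14:+C, 15:+C
Rule 4 (eight consecutive points on the same side of the centre line) is satisfied at point 15.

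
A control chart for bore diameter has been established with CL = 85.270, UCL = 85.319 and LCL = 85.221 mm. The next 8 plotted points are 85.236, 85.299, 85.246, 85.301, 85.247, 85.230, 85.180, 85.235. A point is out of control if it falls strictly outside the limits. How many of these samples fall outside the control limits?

Compare each point to [85.221, 85.319]: sample 7 = 85.180 < LCL.

1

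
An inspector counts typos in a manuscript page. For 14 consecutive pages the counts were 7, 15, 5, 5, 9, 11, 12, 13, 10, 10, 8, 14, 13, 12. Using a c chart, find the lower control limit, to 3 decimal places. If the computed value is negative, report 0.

0.664

c̄ = (7 + 15 + 5 + 5 + 9 + 11 + 12 + 13 + 10 + 10 + 8 + 14 + 13 + 12) / 14 = 144 / 14 = 10.2857
LCL = c̄ − 3√c̄ = 10.2857 − 3 × 3.2071 = 0.6643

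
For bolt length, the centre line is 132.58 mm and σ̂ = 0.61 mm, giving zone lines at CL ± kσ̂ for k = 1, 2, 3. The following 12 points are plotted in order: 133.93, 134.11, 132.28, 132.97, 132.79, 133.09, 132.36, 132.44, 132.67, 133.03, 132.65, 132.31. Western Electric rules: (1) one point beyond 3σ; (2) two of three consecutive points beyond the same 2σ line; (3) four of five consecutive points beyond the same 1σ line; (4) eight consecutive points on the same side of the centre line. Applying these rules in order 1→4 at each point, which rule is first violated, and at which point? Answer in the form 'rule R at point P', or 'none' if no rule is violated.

rule 2 at point 2

Zone of each point (C = within 1σ̂, B = 1σ̂–2σ̂, A = 2σ̂–3σ̂, * = beyond 3σ̂; sign = side of CL): 1:+A, 2:+A, 3:-C, 4:+C, 5:+C, 6:+C, 7:-C, 8:-C, 9:+C, 10:+C, 11:+C, 12:-C
Rule 2 (two of three consecutive points beyond the same 2σ limit) is satisfied at point 2.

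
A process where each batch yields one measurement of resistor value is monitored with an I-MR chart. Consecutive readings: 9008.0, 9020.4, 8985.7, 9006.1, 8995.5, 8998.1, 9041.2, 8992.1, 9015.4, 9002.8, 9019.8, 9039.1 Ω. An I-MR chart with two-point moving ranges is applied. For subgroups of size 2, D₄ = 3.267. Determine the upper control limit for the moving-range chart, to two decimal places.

72.79

Moving ranges: 12.4, 34.7, 20.4, 10.6, 2.6, 43.1, 49.1, 23.3, 12.6, 17.0, 19.3; M̄R̄ = 245.1000 / 11 = 22.2818
UCL_MR = D₄·M̄R̄ = 3.267 × 22.2818 = 72.7947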